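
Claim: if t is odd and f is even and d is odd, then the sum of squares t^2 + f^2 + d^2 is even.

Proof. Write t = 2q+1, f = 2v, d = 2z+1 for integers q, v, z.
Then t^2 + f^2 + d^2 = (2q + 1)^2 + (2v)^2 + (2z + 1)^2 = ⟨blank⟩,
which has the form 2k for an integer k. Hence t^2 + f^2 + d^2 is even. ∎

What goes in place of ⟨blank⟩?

2(2q^2 + 2q + 2v^2 + 2z^2 + 2z + 1)

Expanding: (2q + 1)^2 + (2v)^2 + (2z + 1)^2 = 4q^2 + 4q + 4v^2 + 4z^2 + 4z + 2.
Every term is even; pulling out the factor of 2 gives 2(2q^2 + 2q + 2v^2 + 2z^2 + 2z + 1).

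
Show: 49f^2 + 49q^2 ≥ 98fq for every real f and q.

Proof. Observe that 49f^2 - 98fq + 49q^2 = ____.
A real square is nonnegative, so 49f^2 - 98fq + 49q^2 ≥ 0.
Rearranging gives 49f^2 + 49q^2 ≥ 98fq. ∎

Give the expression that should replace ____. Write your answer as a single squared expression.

49f^2 - 98fq + 49q^2 is a perfect-square trinomial: the outer terms are (7f)^2 and (7q)^2, and the cross term is -2·7f·7q.
So 49f^2 - 98fq + 49q^2 = (7f - 7q)^2 ≥ 0.

(7f - 7q)^2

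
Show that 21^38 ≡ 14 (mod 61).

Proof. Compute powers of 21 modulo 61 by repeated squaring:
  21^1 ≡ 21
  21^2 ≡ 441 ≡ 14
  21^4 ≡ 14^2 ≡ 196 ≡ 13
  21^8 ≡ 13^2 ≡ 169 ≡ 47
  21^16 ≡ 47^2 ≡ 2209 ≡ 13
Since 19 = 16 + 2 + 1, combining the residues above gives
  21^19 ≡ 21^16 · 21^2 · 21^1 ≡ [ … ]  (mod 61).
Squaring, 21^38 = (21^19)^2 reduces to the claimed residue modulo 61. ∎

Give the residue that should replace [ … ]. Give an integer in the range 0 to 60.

Multiply the listed residues: 13 · 14 · 21 = 182 → 3822.
Reducing modulo 61: 3822 = 62·61 + 40, so 21^19 ≡ 40.

40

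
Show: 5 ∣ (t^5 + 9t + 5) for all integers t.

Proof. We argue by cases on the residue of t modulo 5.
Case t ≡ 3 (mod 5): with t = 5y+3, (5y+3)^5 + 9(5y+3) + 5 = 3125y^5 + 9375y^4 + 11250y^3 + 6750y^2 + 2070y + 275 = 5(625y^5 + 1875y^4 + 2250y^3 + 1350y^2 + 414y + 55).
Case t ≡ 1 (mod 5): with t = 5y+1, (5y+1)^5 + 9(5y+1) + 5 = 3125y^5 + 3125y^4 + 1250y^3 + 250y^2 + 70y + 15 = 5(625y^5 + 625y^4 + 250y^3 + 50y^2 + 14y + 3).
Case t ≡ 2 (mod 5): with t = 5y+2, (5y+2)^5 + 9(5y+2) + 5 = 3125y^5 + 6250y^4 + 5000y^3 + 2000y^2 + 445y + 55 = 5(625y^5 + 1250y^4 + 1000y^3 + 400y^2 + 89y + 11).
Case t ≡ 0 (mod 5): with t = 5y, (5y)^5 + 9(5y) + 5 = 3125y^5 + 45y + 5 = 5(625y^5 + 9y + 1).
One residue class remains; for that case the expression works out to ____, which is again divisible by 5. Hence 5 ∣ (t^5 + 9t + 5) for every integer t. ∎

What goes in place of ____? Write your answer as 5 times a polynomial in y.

Only t ≡ 4 (mod 5) is unaccounted for. Put t = 5y+4:
(5y+4)^5 + 9(5y+4) + 5 expands to 3125y^5 + 12500y^4 + 20000y^3 + 16000y^2 + 6445y + 1065,
and factoring out 5 leaves 5(625y^5 + 2500y^4 + 4000y^3 + 3200y^2 + 1289y + 213).

5(625y^5 + 2500y^4 + 4000y^3 + 3200y^2 + 1289y + 213)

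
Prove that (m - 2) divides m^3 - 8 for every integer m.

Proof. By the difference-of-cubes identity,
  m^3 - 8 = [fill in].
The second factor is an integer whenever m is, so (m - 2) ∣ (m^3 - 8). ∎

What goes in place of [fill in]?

a^3 - b^3 = (a - b)(a^2 + ab + b^2). With a = m, b = 2:
m^3 - 8 = (m - 2)(m^2 + 2m + 4).

(m - 2)(m^2 + 2m + 4)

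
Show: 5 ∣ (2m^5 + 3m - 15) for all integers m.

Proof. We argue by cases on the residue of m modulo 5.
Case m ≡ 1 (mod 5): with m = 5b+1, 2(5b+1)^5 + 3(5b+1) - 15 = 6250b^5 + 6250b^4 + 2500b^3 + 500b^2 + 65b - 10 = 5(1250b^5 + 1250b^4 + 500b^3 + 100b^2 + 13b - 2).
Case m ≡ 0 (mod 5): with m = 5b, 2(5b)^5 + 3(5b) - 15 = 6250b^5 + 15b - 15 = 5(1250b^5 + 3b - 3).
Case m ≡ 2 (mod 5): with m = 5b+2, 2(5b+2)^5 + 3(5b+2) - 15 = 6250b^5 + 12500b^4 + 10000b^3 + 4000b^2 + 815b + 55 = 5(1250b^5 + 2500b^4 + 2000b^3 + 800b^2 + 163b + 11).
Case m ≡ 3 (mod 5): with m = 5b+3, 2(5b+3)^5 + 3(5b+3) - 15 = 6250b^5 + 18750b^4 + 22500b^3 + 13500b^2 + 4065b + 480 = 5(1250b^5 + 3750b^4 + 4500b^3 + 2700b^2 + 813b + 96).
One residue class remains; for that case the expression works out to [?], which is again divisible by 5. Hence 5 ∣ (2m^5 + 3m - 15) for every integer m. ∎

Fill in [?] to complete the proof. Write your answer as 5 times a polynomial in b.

Only m ≡ 4 (mod 5) is unaccounted for. Put m = 5b+4:
2(5b+4)^5 + 3(5b+4) - 15 expands to 6250b^5 + 25000b^4 + 40000b^3 + 32000b^2 + 12815b + 2045,
and factoring out 5 leaves 5(1250b^5 + 5000b^4 + 8000b^3 + 6400b^2 + 2563b + 409).

5(1250b^5 + 5000b^4 + 8000b^3 + 6400b^2 + 2563b + 409)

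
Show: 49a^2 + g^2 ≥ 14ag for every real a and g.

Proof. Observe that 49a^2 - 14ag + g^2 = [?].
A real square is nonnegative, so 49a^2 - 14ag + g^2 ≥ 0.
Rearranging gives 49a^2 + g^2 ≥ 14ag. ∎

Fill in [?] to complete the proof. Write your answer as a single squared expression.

(7a - g)^2

49a^2 - 14ag + g^2 is a perfect-square trinomial: the outer terms are (7a)^2 and (g)^2, and the cross term is -2·7a·g.
So 49a^2 - 14ag + g^2 = (7a - g)^2 ≥ 0.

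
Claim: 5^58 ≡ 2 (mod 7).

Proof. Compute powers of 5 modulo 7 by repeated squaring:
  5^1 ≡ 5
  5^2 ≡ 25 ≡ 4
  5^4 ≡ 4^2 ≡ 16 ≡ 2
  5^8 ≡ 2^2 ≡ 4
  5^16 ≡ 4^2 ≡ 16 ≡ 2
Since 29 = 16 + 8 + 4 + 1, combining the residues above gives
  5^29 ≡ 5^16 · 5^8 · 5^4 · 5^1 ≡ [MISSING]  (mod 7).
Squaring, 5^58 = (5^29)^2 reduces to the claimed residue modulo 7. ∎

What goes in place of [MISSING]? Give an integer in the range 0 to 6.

3

Multiply the listed residues: 2 · 4 · 2 · 5 = 8 → 16 → 80.
Reducing modulo 7: 80 = 11·7 + 3, so 5^29 ≡ 3.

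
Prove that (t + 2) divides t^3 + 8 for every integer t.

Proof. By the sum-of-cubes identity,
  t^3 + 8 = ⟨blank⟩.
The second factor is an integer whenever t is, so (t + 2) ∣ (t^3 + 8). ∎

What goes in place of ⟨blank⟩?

(t + 2)(t^2 - 2t + 4)

Polynomial division of t^3 + 8 by t + 2 leaves remainder 0 and quotient t^2 - 2t + 4.
Hence t^3 + 8 = (t + 2)(t^2 - 2t + 4).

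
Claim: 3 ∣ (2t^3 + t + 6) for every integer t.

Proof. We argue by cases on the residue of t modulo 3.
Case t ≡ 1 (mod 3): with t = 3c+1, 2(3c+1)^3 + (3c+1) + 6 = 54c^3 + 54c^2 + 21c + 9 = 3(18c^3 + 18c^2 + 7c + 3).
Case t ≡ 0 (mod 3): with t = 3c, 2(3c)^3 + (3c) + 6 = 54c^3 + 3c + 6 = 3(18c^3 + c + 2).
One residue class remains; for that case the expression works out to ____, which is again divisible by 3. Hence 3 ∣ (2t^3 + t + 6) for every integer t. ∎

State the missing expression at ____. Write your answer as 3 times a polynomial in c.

Only t ≡ 2 (mod 3) is unaccounted for. Put t = 3c+2:
2(3c+2)^3 + (3c+2) + 6 expands to 54c^3 + 108c^2 + 75c + 24,
and factoring out 3 leaves 3(18c^3 + 36c^2 + 25c + 8).

3(18c^3 + 36c^2 + 25c + 8)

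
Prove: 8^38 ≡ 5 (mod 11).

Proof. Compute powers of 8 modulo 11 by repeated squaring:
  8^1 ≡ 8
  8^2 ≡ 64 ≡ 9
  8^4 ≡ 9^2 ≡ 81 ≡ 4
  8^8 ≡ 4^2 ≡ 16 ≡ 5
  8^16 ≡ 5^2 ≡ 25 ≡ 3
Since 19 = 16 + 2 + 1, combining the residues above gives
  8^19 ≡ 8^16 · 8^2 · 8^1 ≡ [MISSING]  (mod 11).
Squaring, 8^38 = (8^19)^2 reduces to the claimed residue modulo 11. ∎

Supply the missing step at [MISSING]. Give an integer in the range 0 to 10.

7

8^16 · 8^2 · 8^1 ≡ 3 · 9 · 8 = 216.
216 mod 11 = 7, so 8^19 ≡ 7 (mod 11).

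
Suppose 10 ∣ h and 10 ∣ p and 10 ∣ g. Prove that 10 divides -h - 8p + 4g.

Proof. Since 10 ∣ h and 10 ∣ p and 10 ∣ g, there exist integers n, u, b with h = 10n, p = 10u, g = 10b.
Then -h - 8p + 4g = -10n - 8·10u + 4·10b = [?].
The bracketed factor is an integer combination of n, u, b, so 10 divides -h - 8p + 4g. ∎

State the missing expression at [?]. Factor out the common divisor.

Pull the common 10 out of every term: -10n - 8·10u + 4·10b = 10(4b - n - 8u).
4b - n - 8u is an integer, which exhibits the divisibility.

10(4b - n - 8u)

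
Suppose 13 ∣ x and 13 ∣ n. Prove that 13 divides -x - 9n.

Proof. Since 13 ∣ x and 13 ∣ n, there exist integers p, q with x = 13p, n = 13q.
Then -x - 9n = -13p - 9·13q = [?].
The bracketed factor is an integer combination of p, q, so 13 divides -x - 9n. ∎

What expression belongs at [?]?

13(-p - 9q)

Pull the common 13 out of every term: -13p - 9·13q = 13(-p - 9q).
-p - 9q is an integer, which exhibits the divisibility.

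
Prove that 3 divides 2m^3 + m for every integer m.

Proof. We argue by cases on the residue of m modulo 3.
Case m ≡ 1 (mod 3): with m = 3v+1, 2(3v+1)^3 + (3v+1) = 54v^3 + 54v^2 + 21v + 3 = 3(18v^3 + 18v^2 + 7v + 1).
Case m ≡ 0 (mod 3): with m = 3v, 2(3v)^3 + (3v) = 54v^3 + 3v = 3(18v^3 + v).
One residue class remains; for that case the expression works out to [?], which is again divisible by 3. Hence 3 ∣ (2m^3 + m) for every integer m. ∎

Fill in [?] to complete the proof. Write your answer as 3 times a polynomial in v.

Only m ≡ 2 (mod 3) is unaccounted for. Put m = 3v+2:
2(3v+2)^3 + (3v+2) expands to 54v^3 + 108v^2 + 75v + 18,
and factoring out 3 leaves 3(18v^3 + 36v^2 + 25v + 6).

3(18v^3 + 36v^2 + 25v + 6)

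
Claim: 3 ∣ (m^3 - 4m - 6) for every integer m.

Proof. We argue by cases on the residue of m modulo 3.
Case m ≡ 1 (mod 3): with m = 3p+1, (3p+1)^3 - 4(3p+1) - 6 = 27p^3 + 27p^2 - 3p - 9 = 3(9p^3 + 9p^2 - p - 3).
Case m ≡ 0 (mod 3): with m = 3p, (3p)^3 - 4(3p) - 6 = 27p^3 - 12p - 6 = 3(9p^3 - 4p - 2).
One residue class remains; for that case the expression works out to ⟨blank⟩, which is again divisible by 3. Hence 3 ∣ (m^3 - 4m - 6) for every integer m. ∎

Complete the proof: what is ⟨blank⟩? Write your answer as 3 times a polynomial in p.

Only m ≡ 2 (mod 3) is unaccounted for. Put m = 3p+2:
(3p+2)^3 - 4(3p+2) - 6 expands to 27p^3 + 54p^2 + 24p - 6,
and factoring out 3 leaves 3(9p^3 + 18p^2 + 8p - 2).

3(9p^3 + 18p^2 + 8p - 2)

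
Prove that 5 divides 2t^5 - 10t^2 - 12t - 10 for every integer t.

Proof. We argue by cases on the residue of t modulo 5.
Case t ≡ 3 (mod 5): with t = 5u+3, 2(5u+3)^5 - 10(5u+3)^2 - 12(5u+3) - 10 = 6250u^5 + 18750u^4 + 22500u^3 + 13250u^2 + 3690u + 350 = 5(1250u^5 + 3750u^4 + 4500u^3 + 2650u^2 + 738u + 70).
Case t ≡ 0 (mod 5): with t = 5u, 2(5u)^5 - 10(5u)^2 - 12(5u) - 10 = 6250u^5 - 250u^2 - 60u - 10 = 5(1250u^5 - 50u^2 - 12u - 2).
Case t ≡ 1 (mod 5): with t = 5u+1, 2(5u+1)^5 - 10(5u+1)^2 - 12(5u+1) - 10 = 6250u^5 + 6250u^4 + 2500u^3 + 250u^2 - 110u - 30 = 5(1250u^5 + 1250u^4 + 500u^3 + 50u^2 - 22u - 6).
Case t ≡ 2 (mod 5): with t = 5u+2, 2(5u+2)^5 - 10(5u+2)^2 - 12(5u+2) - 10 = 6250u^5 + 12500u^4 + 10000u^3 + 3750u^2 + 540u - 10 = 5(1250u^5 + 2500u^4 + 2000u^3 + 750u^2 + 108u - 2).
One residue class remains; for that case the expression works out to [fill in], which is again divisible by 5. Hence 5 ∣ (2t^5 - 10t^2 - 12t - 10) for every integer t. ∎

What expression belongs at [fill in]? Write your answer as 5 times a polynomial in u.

The residues treated are {3, 0, 1, 2}, so the missing case is t ≡ 4 (mod 5); write t = 5u+4.
Then 2(5u+4)^5 - 10(5u+4)^2 - 12(5u+4) - 10 = 6250u^5 + 25000u^4 + 40000u^3 + 31750u^2 + 12340u + 1830 = 5(1250u^5 + 5000u^4 + 8000u^3 + 6350u^2 + 2468u + 366).

5(1250u^5 + 5000u^4 + 8000u^3 + 6350u^2 + 2468u + 366)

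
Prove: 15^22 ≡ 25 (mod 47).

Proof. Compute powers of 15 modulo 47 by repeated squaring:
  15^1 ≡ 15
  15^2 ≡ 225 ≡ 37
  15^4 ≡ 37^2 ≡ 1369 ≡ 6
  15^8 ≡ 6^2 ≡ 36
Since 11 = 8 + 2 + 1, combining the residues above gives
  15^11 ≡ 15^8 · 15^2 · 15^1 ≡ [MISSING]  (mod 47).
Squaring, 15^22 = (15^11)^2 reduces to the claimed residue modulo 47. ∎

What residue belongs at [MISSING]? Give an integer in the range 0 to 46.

5

Multiply the listed residues: 36 · 37 · 15 = 1332 → 19980.
Reducing modulo 47: 19980 = 425·47 + 5, so 15^11 ≡ 5.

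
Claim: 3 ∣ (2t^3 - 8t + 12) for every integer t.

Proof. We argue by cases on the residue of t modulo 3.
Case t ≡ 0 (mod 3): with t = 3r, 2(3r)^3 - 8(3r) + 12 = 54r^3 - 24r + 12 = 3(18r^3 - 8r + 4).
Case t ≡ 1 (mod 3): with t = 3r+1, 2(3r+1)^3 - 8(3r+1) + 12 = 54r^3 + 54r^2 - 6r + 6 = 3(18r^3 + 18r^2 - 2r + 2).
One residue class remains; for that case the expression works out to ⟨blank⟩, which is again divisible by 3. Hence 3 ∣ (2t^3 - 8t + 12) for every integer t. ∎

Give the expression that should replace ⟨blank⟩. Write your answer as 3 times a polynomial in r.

3(18r^3 + 36r^2 + 16r + 4)

The residues treated are {0, 1}, so the missing case is t ≡ 2 (mod 3); write t = 3r+2.
Then 2(3r+2)^3 - 8(3r+2) + 12 = 54r^3 + 108r^2 + 48r + 12 = 3(18r^3 + 36r^2 + 16r + 4).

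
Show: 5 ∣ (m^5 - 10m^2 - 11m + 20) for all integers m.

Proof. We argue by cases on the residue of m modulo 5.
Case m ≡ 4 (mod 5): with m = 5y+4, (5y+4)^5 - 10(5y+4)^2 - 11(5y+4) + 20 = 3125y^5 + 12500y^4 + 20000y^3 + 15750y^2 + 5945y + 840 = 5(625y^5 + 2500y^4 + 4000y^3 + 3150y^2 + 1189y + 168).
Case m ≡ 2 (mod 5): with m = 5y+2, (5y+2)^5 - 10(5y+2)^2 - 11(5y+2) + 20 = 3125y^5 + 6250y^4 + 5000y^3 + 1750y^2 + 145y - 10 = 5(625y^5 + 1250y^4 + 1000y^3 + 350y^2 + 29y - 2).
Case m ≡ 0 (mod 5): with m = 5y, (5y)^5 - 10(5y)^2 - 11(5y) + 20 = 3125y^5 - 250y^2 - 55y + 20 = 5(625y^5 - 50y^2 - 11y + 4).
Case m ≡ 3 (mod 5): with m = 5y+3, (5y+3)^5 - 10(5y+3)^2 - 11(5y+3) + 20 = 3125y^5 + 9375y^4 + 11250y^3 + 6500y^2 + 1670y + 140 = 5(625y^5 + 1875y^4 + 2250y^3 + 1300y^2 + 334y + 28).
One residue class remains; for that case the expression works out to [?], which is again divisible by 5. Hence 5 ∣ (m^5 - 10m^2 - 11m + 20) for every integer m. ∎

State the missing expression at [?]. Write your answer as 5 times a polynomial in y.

The residues treated are {4, 2, 0, 3}, so the missing case is m ≡ 1 (mod 5); write m = 5y+1.
Then (5y+1)^5 - 10(5y+1)^2 - 11(5y+1) + 20 = 3125y^5 + 3125y^4 + 1250y^3 - 130y = 5(625y^5 + 625y^4 + 250y^3 - 26y).

5(625y^5 + 625y^4 + 250y^3 - 26y)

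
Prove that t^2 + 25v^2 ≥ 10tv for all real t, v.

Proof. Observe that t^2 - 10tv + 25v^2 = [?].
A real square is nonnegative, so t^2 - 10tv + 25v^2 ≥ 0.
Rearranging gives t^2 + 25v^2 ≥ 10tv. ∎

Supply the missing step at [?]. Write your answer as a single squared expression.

t^2 - 10tv + 25v^2 is a perfect-square trinomial: the outer terms are (t)^2 and (5v)^2, and the cross term is -2·t·5v.
So t^2 - 10tv + 25v^2 = (t - 5v)^2 ≥ 0.

(t - 5v)^2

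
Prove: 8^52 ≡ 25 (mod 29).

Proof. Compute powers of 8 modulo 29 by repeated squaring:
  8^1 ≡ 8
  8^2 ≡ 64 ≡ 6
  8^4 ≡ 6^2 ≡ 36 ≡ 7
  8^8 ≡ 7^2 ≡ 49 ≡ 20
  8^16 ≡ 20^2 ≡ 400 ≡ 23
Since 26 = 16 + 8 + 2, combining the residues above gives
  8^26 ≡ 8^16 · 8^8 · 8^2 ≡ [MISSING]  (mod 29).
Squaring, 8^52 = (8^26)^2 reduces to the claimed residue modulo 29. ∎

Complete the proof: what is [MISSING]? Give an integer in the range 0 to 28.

5

8^16 · 8^8 · 8^2 ≡ 23 · 20 · 6 = 2760.
2760 mod 29 = 5, so 8^26 ≡ 5 (mod 29).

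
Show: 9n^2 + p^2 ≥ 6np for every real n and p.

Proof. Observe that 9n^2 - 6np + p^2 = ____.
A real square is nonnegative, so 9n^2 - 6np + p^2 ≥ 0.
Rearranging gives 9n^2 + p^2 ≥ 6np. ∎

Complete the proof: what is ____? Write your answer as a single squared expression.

9n^2 - 6np + p^2 is a perfect-square trinomial: the outer terms are (3n)^2 and (p)^2, and the cross term is -2·3n·p.
So 9n^2 - 6np + p^2 = (3n - p)^2 ≥ 0.

(3n - p)^2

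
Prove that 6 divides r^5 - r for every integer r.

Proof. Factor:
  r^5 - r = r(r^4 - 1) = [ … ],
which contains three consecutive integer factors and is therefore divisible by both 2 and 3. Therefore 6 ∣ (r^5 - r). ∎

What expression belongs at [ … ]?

r^4 - 1 = (r^2 - 1)(r^2 + 1), and r^2 - 1 = (r-1)(r+1).
So r(r^4 - 1) = (r - 1)r(r + 1)(r^2 + 1).

(r - 1)r(r + 1)(r^2 + 1)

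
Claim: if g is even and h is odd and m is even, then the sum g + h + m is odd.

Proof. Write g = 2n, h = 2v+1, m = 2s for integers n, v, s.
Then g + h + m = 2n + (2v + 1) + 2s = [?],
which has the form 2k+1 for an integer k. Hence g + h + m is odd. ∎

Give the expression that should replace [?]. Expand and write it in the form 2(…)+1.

2(n + s + v) + 1

Expanding: 2n + (2v + 1) + 2s = 2n + 2s + 2v + 1.
Every term except the constant is even, so this is 2(n + s + v) + 1,
and n + s + v ∈ ℤ gives the required form.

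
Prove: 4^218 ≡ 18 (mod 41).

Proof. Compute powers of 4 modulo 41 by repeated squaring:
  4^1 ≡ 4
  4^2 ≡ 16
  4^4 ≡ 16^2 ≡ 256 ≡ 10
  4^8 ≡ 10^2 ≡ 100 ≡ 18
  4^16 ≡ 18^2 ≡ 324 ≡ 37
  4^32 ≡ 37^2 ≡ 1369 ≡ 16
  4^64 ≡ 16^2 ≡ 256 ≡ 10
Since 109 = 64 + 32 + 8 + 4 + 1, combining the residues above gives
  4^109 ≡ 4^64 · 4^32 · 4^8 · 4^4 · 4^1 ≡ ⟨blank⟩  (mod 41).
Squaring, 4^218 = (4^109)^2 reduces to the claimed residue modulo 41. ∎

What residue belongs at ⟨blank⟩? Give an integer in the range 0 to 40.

31

4^64 · 4^32 · 4^8 · 4^4 · 4^1 ≡ 10 · 16 · 18 · 10 · 4 = 115200.
115200 mod 41 = 31, so 4^109 ≡ 31 (mod 41).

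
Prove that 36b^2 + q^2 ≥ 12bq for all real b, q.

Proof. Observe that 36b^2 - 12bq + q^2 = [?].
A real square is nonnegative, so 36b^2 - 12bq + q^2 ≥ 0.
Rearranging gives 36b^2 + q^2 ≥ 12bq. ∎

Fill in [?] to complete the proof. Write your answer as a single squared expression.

(6b - q)^2

The leading and trailing coefficients are 6^2 and 1^2, and 12 = 2·6·1, so the trinomial is (6b - q)^2.
Hence 36b^2 - 12bq + q^2 ≥ 0.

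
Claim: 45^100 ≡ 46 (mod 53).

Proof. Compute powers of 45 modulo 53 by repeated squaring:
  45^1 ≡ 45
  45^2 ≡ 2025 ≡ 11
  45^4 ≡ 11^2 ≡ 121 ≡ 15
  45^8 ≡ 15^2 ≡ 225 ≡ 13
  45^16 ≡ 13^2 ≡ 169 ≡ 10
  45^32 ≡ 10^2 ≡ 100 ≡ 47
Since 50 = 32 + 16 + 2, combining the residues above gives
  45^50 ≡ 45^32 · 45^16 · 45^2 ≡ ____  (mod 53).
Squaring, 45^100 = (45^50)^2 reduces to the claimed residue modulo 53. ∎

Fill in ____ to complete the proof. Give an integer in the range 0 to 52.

29

Multiply the listed residues: 47 · 10 · 11 = 470 → 5170.
Reducing modulo 53: 5170 = 97·53 + 29, so 45^50 ≡ 29.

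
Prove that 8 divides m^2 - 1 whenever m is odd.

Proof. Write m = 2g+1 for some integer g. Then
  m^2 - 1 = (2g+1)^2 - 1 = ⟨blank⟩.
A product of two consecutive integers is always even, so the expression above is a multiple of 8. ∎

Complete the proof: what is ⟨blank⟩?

(2g+1)^2 - 1 = 4g^2 + 4g + 1 - 1 = 4g^2 + 4g = 4g(g+1).
Since g and g+1 are consecutive, g(g+1) is even, and 4·(even) is a multiple of 8.

4g(g + 1)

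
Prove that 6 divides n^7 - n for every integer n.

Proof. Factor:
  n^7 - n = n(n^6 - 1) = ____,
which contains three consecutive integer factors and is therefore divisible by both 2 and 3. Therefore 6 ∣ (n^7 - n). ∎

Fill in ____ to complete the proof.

n^6 - 1 = (n^2 - 1)(n^4 + n^2 + 1), and n^2 - 1 = (n-1)(n+1).
So n(n^6 - 1) = (n - 1)n(n + 1)(n^4 + n^2 + 1).

(n - 1)n(n + 1)(n^4 + n^2 + 1)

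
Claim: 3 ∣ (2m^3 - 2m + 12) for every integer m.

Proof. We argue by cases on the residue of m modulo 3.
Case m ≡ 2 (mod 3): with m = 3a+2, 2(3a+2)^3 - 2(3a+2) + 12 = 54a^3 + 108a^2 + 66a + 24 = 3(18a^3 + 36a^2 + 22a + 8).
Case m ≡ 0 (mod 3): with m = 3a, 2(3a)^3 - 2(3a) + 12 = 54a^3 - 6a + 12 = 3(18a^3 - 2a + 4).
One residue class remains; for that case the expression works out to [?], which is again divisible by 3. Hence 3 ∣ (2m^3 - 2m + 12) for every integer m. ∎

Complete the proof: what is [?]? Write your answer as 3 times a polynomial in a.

3(18a^3 + 18a^2 + 4a + 4)

Only m ≡ 1 (mod 3) is unaccounted for. Put m = 3a+1:
2(3a+1)^3 - 2(3a+1) + 12 expands to 54a^3 + 54a^2 + 12a + 12,
and factoring out 3 leaves 3(18a^3 + 18a^2 + 4a + 4).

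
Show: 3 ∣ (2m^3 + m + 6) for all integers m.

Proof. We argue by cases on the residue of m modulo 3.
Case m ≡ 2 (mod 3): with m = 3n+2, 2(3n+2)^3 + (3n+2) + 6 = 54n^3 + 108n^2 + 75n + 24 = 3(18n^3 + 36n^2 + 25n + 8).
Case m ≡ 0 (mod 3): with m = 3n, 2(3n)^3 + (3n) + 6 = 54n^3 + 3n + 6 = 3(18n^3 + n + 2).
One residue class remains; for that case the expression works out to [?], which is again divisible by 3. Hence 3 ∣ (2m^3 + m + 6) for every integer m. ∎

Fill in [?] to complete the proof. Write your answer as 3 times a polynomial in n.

3(18n^3 + 18n^2 + 7n + 3)

The residues treated are {2, 0}, so the missing case is m ≡ 1 (mod 3); write m = 3n+1.
Then 2(3n+1)^3 + (3n+1) + 6 = 54n^3 + 54n^2 + 21n + 9 = 3(18n^3 + 18n^2 + 7n + 3).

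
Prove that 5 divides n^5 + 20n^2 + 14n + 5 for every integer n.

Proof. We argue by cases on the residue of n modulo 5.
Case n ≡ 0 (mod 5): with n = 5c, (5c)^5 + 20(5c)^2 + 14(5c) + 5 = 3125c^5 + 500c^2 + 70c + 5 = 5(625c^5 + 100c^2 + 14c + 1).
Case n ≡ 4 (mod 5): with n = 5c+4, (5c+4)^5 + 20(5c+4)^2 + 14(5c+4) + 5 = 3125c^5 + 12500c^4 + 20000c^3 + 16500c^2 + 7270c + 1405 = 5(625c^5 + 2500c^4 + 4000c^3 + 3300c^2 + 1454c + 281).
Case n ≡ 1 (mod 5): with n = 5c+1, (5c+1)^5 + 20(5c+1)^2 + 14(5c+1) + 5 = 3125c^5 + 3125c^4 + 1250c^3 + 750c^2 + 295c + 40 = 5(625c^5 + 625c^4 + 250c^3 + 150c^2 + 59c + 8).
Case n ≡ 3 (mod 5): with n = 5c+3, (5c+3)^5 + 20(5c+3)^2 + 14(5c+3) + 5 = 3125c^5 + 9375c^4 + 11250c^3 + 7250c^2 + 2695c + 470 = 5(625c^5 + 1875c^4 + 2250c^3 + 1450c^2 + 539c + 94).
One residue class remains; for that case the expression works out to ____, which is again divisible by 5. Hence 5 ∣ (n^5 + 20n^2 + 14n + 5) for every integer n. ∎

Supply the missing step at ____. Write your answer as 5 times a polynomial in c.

5(625c^5 + 1250c^4 + 1000c^3 + 500c^2 + 174c + 29)

Only n ≡ 2 (mod 5) is unaccounted for. Put n = 5c+2:
(5c+2)^5 + 20(5c+2)^2 + 14(5c+2) + 5 expands to 3125c^5 + 6250c^4 + 5000c^3 + 2500c^2 + 870c + 145,
and factoring out 5 leaves 5(625c^5 + 1250c^4 + 1000c^3 + 500c^2 + 174c + 29).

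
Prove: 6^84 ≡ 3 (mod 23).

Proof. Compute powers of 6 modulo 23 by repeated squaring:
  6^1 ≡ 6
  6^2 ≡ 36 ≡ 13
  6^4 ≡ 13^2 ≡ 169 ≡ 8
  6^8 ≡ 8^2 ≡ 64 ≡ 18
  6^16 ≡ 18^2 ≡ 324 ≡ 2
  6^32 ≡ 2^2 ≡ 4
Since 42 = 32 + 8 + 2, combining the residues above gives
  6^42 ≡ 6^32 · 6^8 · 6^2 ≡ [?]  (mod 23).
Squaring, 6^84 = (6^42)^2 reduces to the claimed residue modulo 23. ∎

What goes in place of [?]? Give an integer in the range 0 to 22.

6^32 · 6^8 · 6^2 ≡ 4 · 18 · 13 = 936.
936 mod 23 = 16, so 6^42 ≡ 16 (mod 23).

16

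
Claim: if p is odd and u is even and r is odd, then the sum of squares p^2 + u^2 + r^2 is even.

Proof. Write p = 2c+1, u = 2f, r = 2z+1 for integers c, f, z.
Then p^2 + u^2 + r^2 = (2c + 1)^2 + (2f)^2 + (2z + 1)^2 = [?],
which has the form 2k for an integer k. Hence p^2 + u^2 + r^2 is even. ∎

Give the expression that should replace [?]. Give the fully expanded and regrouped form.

(2c + 1)^2 + (2f)^2 + (2z + 1)^2 = 4c^2 + 4c + 4f^2 + 4z^2 + 4z + 2
= 2(2c^2 + 2c + 2f^2 + 2z^2 + 2z + 1).
Since 2c^2 + 2c + 2f^2 + 2z^2 + 2z + 1 is an integer, the sum of squares is of the form 2k for an integer k.

2(2c^2 + 2c + 2f^2 + 2z^2 + 2z + 1)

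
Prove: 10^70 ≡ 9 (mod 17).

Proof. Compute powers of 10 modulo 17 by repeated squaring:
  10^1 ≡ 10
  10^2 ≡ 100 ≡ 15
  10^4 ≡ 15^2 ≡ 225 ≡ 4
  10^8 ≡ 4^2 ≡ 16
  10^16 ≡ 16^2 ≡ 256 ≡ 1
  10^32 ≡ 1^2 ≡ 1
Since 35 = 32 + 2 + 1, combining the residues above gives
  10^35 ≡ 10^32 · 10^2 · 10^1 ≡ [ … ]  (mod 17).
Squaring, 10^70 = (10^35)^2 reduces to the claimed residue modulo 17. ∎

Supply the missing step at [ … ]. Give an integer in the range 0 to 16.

10^32 · 10^2 · 10^1 ≡ 1 · 15 · 10 = 150.
150 mod 17 = 14, so 10^35 ≡ 14 (mod 17).

14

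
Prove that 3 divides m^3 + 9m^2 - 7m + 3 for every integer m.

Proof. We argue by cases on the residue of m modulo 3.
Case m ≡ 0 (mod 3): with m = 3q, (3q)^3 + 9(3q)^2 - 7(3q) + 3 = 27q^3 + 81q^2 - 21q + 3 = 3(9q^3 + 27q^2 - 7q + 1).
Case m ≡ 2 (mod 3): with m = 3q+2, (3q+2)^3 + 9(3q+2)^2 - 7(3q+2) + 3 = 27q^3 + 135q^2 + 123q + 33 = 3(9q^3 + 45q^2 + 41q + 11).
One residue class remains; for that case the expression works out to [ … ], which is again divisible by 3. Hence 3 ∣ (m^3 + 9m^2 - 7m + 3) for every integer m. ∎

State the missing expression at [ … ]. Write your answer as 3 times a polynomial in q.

The residues treated are {0, 2}, so the missing case is m ≡ 1 (mod 3); write m = 3q+1.
Then (3q+1)^3 + 9(3q+1)^2 - 7(3q+1) + 3 = 27q^3 + 108q^2 + 42q + 6 = 3(9q^3 + 36q^2 + 14q + 2).

3(9q^3 + 36q^2 + 14q + 2)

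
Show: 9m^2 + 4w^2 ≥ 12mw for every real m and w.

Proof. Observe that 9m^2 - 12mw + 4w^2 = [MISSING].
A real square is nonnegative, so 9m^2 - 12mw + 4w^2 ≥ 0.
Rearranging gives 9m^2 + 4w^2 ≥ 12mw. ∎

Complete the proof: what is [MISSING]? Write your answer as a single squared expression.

(3m - 2w)^2

The leading and trailing coefficients are 3^2 and 2^2, and 12 = 2·3·2, so the trinomial is (3m - 2w)^2.
Hence 9m^2 - 12mw + 4w^2 ≥ 0.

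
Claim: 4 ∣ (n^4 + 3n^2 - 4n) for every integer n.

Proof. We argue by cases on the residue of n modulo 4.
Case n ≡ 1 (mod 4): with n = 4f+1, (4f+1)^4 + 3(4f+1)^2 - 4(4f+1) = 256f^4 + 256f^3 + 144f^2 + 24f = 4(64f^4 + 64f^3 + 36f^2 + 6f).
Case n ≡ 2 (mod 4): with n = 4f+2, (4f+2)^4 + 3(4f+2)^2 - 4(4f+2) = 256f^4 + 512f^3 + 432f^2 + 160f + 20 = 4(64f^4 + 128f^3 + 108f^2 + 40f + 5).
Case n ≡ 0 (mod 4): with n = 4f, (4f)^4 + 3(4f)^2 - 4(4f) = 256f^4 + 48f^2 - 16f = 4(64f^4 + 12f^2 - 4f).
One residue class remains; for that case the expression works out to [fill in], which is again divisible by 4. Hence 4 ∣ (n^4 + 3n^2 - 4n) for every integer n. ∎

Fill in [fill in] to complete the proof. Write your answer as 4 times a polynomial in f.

Only n ≡ 3 (mod 4) is unaccounted for. Put n = 4f+3:
(4f+3)^4 + 3(4f+3)^2 - 4(4f+3) expands to 256f^4 + 768f^3 + 912f^2 + 488f + 96,
and factoring out 4 leaves 4(64f^4 + 192f^3 + 228f^2 + 122f + 24).

4(64f^4 + 192f^3 + 228f^2 + 122f + 24)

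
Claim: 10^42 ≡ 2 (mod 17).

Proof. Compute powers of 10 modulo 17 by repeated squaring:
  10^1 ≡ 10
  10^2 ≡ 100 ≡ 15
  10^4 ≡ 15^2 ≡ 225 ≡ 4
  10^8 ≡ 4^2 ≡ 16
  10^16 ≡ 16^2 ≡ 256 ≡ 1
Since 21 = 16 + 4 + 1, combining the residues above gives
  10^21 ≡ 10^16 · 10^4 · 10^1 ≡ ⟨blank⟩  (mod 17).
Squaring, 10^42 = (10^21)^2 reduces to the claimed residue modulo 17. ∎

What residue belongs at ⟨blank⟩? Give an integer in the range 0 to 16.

Multiply the listed residues: 1 · 4 · 10 = 4 → 40.
Reducing modulo 17: 40 = 2·17 + 6, so 10^21 ≡ 6.

6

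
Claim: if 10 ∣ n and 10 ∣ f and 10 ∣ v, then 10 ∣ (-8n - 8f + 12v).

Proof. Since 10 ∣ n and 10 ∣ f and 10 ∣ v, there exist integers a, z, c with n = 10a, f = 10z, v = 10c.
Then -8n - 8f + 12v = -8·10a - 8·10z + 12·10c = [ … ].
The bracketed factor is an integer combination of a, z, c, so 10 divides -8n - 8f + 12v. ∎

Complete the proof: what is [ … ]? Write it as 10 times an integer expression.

10(-8a + 12c - 8z)

Pull the common 10 out of every term: -8·10a - 8·10z + 12·10c = 10(-8a + 12c - 8z).
-8a + 12c - 8z is an integer, which exhibits the divisibility.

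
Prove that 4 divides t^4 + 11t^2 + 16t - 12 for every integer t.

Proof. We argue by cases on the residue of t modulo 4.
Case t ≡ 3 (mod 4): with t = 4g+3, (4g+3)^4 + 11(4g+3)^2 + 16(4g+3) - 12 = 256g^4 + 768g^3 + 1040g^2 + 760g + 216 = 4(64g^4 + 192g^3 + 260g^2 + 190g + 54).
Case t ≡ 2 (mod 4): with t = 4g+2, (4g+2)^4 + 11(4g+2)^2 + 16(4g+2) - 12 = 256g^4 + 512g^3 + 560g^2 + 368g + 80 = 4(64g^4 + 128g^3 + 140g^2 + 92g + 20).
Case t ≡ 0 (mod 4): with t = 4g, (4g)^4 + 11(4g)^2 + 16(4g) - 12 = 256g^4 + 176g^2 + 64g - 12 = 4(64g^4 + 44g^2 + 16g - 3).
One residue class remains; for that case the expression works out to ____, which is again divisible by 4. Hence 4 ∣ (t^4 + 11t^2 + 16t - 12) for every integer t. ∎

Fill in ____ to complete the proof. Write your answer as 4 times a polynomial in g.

Only t ≡ 1 (mod 4) is unaccounted for. Put t = 4g+1:
(4g+1)^4 + 11(4g+1)^2 + 16(4g+1) - 12 expands to 256g^4 + 256g^3 + 272g^2 + 168g + 16,
and factoring out 4 leaves 4(64g^4 + 64g^3 + 68g^2 + 42g + 4).

4(64g^4 + 64g^3 + 68g^2 + 42g + 4)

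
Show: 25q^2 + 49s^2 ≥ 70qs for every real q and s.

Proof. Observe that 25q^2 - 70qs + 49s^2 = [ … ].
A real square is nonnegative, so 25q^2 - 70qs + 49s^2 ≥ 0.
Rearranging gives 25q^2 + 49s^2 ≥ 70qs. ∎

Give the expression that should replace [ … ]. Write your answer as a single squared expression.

25q^2 - 70qs + 49s^2 is a perfect-square trinomial: the outer terms are (5q)^2 and (7s)^2, and the cross term is -2·5q·7s.
So 25q^2 - 70qs + 49s^2 = (5q - 7s)^2 ≥ 0.

(5q - 7s)^2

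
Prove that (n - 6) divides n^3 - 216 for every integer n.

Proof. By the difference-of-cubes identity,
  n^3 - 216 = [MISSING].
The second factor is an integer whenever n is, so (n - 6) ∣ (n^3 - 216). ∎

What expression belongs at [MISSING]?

Polynomial division of n^3 - 216 by n - 6 leaves remainder 0 and quotient n^2 + 6n + 36.
Hence n^3 - 216 = (n - 6)(n^2 + 6n + 36).

(n - 6)(n^2 + 6n + 36)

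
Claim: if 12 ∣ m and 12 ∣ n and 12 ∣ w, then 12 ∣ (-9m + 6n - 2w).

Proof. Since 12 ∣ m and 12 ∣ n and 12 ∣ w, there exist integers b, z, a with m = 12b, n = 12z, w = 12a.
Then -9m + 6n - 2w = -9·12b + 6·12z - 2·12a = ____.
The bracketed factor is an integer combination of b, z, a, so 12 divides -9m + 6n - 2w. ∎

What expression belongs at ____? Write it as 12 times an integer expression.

Each term has a factor of 12: -9·12b + 6·12z - 2·12a = 12·(-2a - 9b + 6z).
Since -2a - 9b + 6z is an integer, 12 ∣ (-9m + 6n - 2w).

12(-2a - 9b + 6z)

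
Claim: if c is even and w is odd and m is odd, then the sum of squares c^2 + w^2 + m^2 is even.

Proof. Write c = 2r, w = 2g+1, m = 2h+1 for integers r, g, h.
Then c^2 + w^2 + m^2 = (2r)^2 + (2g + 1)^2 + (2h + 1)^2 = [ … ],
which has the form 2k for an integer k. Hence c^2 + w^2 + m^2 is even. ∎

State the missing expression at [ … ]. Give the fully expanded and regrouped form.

2(2g^2 + 2g + 2h^2 + 2h + 2r^2 + 1)

Expanding: (2r)^2 + (2g + 1)^2 + (2h + 1)^2 = 4g^2 + 4g + 4h^2 + 4h + 4r^2 + 2.
Every term is even; pulling out the factor of 2 gives 2(2g^2 + 2g + 2h^2 + 2h + 2r^2 + 1).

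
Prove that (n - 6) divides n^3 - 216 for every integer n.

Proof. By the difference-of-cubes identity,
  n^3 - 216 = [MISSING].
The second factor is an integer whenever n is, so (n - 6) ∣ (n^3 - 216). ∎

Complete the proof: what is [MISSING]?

(n - 6)(n^2 + 6n + 36)

Polynomial division of n^3 - 216 by n - 6 leaves remainder 0 and quotient n^2 + 6n + 36.
Hence n^3 - 216 = (n - 6)(n^2 + 6n + 36).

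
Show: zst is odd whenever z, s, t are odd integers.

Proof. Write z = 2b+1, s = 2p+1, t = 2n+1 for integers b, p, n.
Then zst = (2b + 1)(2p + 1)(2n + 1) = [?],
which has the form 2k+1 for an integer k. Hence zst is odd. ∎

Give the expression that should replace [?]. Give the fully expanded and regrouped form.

(2b + 1)(2p + 1)(2n + 1) = 8bnp + 4bn + 4bp + 2b + 4np + 2n + 2p + 1
= 2(4bnp + 2bn + 2bp + b + 2np + n + p) + 1.
Since 4bnp + 2bn + 2bp + b + 2np + n + p is an integer, the product is of the form 2k+1 for an integer k.

2(4bnp + 2bn + 2bp + b + 2np + n + p) + 1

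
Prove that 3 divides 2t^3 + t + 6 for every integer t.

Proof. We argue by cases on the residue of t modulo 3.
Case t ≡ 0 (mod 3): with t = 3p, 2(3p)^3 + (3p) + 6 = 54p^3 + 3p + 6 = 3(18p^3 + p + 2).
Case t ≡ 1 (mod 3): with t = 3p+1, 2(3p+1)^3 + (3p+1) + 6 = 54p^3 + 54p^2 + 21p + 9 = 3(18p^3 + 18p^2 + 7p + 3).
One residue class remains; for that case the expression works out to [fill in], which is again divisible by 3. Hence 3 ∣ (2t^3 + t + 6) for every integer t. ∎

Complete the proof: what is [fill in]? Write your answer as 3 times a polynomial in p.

3(18p^3 + 36p^2 + 25p + 8)

The residues treated are {0, 1}, so the missing case is t ≡ 2 (mod 3); write t = 3p+2.
Then 2(3p+2)^3 + (3p+2) + 6 = 54p^3 + 108p^2 + 75p + 24 = 3(18p^3 + 36p^2 + 25p + 8).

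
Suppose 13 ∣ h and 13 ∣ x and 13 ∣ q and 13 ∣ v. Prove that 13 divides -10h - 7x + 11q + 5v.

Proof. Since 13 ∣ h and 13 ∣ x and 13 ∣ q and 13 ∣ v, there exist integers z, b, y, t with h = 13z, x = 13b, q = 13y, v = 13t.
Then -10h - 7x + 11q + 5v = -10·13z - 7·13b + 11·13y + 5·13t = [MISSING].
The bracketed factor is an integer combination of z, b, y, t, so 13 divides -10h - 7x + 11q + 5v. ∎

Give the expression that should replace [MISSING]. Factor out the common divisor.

Each term has a factor of 13: -10·13z - 7·13b + 11·13y + 5·13t = 13·(-7b + 5t + 11y - 10z).
Since -7b + 5t + 11y - 10z is an integer, 13 ∣ (-10h - 7x + 11q + 5v).

13(-7b + 5t + 11y - 10z)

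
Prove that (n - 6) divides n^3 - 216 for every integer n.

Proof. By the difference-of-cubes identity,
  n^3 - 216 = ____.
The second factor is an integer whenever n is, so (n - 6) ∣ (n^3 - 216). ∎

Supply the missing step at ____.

a^3 - b^3 = (a - b)(a^2 + ab + b^2). With a = n, b = 6:
n^3 - 216 = (n - 6)(n^2 + 6n + 36).

(n - 6)(n^2 + 6n + 36)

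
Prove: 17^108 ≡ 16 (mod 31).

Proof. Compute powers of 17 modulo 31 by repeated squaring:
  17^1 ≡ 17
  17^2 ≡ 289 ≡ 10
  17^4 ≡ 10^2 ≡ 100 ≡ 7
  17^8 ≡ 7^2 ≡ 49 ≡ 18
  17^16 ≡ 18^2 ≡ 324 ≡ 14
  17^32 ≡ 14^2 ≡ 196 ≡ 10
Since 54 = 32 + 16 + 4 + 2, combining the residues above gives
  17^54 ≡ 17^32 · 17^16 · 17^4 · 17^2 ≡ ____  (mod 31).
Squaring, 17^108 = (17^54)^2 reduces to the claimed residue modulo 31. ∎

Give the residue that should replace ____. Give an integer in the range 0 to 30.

4

Multiply the listed residues: 10 · 14 · 7 · 10 = 140 → 980 → 9800.
Reducing modulo 31: 9800 = 316·31 + 4, so 17^54 ≡ 4.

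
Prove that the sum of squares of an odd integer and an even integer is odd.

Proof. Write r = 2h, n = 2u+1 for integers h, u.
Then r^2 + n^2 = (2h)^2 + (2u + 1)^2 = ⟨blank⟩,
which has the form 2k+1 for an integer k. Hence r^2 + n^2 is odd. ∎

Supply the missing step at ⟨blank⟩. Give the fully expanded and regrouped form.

(2h)^2 + (2u + 1)^2 = 4h^2 + 4u^2 + 4u + 1
= 2(2h^2 + 2u^2 + 2u) + 1.
Since 2h^2 + 2u^2 + 2u is an integer, the sum of squares is of the form 2k+1 for an integer k.

2(2h^2 + 2u^2 + 2u) + 1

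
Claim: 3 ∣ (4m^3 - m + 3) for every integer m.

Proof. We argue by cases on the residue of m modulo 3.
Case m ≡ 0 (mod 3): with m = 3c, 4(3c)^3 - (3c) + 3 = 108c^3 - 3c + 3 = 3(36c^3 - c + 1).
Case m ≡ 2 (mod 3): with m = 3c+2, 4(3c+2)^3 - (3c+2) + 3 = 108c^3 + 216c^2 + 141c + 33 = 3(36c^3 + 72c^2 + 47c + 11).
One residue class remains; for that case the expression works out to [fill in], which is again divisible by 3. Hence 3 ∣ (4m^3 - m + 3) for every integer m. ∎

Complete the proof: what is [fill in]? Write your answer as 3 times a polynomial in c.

The residues treated are {0, 2}, so the missing case is m ≡ 1 (mod 3); write m = 3c+1.
Then 4(3c+1)^3 - (3c+1) + 3 = 108c^3 + 108c^2 + 33c + 6 = 3(36c^3 + 36c^2 + 11c + 2).

3(36c^3 + 36c^2 + 11c + 2)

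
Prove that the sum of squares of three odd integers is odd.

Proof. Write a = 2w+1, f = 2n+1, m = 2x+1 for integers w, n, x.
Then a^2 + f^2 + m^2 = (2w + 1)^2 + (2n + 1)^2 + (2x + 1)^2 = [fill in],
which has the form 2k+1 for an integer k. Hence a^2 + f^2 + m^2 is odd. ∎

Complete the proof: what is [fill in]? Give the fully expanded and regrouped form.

2(2n^2 + 2n + 2w^2 + 2w + 2x^2 + 2x + 1) + 1

(2w + 1)^2 + (2n + 1)^2 + (2x + 1)^2 = 4n^2 + 4n + 4w^2 + 4w + 4x^2 + 4x + 3
= 2(2n^2 + 2n + 2w^2 + 2w + 2x^2 + 2x + 1) + 1.
Since 2n^2 + 2n + 2w^2 + 2w + 2x^2 + 2x + 1 is an integer, the sum of squares is of the form 2k+1 for an integer k.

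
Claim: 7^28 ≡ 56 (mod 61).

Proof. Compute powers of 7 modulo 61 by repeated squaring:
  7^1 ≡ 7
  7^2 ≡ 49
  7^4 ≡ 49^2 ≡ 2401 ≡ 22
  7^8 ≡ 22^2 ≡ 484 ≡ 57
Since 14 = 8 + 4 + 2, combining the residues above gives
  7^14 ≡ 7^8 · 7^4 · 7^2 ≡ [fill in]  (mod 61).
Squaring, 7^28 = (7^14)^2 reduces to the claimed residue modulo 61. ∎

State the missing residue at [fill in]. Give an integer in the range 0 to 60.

7^8 · 7^4 · 7^2 ≡ 57 · 22 · 49 = 61446.
61446 mod 61 = 19, so 7^14 ≡ 19 (mod 61).

19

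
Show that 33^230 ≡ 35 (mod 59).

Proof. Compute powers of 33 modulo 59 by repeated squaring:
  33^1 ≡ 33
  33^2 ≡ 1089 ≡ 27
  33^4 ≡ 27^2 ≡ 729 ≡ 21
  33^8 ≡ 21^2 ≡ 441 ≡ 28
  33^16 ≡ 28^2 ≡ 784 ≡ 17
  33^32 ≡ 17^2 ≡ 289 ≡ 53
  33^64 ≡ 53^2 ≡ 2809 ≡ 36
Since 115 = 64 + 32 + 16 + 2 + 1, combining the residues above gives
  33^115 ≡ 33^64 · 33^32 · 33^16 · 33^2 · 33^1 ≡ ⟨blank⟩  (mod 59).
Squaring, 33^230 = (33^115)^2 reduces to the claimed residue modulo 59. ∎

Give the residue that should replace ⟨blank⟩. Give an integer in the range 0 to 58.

Multiply the listed residues: 36 · 53 · 17 · 27 · 33 = 1908 → 32436 → 875772 → 28900476.
Reducing modulo 59: 28900476 = 489838·59 + 34, so 33^115 ≡ 34.

34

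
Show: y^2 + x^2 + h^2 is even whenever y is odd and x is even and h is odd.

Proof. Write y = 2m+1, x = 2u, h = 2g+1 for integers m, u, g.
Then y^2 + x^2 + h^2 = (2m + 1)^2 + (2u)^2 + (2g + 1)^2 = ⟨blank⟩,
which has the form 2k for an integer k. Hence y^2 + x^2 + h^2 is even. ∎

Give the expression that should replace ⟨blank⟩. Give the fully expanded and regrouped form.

2(2g^2 + 2g + 2m^2 + 2m + 2u^2 + 1)

(2m + 1)^2 + (2u)^2 + (2g + 1)^2 = 4g^2 + 4g + 4m^2 + 4m + 4u^2 + 2
= 2(2g^2 + 2g + 2m^2 + 2m + 2u^2 + 1).
Since 2g^2 + 2g + 2m^2 + 2m + 2u^2 + 1 is an integer, the sum of squares is of the form 2k for an integer k.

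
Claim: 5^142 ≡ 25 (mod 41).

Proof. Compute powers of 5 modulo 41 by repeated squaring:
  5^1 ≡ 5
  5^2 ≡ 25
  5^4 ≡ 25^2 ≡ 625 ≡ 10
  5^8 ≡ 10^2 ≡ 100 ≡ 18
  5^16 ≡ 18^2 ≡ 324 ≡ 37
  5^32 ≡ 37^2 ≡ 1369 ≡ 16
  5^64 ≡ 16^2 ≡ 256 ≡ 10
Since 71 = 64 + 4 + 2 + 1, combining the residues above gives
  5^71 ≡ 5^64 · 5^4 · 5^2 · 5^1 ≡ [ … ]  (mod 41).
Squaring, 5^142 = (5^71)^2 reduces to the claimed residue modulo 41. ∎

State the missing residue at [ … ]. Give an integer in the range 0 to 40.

36

5^64 · 5^4 · 5^2 · 5^1 ≡ 10 · 10 · 25 · 5 = 12500.
12500 mod 41 = 36, so 5^71 ≡ 36 (mod 41).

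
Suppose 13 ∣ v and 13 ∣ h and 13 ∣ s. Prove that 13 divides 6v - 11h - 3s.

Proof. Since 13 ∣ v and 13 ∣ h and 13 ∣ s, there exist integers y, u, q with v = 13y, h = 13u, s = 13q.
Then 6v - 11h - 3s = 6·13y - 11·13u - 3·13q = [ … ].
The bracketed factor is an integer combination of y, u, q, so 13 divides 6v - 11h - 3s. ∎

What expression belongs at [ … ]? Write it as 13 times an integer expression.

Each term has a factor of 13: 6·13y - 11·13u - 3·13q = 13·(-3q - 11u + 6y).
Since -3q - 11u + 6y is an integer, 13 ∣ (6v - 11h - 3s).

13(-3q - 11u + 6y)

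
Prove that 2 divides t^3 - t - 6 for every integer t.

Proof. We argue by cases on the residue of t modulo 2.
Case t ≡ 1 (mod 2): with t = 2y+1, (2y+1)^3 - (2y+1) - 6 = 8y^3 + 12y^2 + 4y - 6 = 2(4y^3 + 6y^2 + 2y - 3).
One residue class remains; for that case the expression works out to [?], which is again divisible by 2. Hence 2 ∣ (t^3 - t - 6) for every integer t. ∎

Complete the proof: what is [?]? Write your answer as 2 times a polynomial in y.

2(4y^3 - y - 3)

Only t ≡ 0 (mod 2) is unaccounted for. Put t = 2y:
(2y)^3 - (2y) - 6 expands to 8y^3 - 2y - 6,
and factoring out 2 leaves 2(4y^3 - y - 3).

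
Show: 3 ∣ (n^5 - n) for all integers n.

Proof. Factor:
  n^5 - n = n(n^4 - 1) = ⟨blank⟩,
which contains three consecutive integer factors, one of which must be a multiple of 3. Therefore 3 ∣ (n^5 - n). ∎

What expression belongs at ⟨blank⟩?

(n - 1)n(n + 1)(n^2 + 1)

n^4 - 1 = (n^2 - 1)(n^2 + 1), and n^2 - 1 = (n-1)(n+1).
So n(n^4 - 1) = (n - 1)n(n + 1)(n^2 + 1).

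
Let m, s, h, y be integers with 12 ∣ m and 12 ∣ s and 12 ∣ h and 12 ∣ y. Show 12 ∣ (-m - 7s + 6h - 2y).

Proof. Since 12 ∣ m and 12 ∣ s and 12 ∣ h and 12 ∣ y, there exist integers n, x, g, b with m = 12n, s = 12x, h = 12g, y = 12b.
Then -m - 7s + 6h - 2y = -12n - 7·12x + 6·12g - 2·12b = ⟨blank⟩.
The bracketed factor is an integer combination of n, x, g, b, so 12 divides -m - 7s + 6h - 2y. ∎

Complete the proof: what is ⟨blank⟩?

12(-2b + 6g - n - 7x)

Pull the common 12 out of every term: -12n - 7·12x + 6·12g - 2·12b = 12(-2b + 6g - n - 7x).
-2b + 6g - n - 7x is an integer, which exhibits the divisibility.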